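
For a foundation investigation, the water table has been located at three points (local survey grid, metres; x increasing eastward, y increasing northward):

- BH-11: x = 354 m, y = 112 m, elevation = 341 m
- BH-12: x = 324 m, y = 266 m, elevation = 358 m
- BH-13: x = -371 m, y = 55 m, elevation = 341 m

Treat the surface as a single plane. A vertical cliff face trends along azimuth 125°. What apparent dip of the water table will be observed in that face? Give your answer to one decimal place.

Two edge vectors: BH-11→BH-12 = (-30, 154, 17), BH-11→BH-13 = (-725, -57, 0).
Normal n = (BH-11→BH-12) × (BH-11→BH-13) = (969, -12325, 113360).
So ∂z/∂x = −n_x/n_z = −0.00855 and ∂z/∂y = −n_y/n_z = 0.10872.
Unit vector along 125° is (sin 125°, cos 125°) = (0.8192, -0.5736).
Slope in that direction = a·(0.8192) + b·(-0.5736) = −0.06936.
Apparent dip = arctan|0.06936| = 4.0° (true dip is 6.2°, so apparent ≤ true as expected).

4.0°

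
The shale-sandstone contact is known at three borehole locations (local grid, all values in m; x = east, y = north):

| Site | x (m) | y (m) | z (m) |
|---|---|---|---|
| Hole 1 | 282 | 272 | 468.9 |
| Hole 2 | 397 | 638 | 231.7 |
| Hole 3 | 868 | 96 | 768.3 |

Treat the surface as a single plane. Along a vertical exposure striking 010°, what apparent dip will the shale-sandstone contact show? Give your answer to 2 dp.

Let the plane be z = a·x + b·y + c.
Hole 2−Hole 1: 115a + 366b = −237.2;  Hole 3−Hole 1: 586a − 176b = 299.4.
Solving gives a = 0.28900, b = −0.73889.
Unit vector along 010° is (sin 10°, cos 10°) = (0.1736, 0.9848).
Slope in that direction = a·(0.1736) + b·(0.9848) = −0.67748.
Apparent dip = arctan|0.67748| = 34.12° (true dip is 38.4°, so apparent ≤ true as expected).

34.12°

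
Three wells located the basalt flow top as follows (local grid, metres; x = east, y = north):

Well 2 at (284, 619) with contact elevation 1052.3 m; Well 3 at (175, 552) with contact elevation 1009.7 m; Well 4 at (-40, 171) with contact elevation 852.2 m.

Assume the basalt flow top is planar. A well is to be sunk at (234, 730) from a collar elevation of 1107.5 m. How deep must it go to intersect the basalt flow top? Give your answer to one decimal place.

Let the plane be z = a·x + b·y + c.
Well 3−Well 2: −109a − 67b = −42.6;  Well 4−Well 2: −324a − 448b = −200.1.
Solving gives a = 0.20934, b = 0.29526.
Then c = 1052.3 − a·284 − b·619 = 810.08.
At (234, 730): z_contact = 48.99 + 215.54 + 810.08 = 1074.61 m.
Depth below ground = 1107.5 − 1074.61 = 32.9 m.

32.9 m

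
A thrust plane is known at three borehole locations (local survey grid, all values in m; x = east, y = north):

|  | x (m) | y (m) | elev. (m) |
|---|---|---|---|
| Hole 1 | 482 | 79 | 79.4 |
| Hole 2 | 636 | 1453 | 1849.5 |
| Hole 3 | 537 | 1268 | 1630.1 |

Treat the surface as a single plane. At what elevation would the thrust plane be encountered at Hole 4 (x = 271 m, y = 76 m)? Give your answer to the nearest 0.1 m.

126.5 m

Let the plane be z = a·x + b·y + c.
Hole 2−Hole 1: 154a + 1374b = 1770.1;  Hole 3−Hole 1: 55a + 1189b = 1550.7.
Solving gives a = −0.241899, b = 1.315395.
Then c = 79.4 − a·482 − b·79 = 92.08.
At (271, 76): z = −65.6 + 100.0 + 92.08 = 126.5 m.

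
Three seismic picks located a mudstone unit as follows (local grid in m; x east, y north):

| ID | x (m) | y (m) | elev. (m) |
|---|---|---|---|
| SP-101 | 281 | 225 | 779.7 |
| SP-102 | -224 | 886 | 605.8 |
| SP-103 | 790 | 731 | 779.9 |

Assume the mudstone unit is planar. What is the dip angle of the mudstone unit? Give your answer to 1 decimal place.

Two edge vectors: SP-101→SP-102 = (-505, 661, -173.9), SP-101→SP-103 = (509, 506, 0.2).
Normal n = (SP-101→SP-102) × (SP-101→SP-103) = (88125.6, -88414.1, -591979).
So ∂z/∂x = −n_x/n_z = 0.14887 and ∂z/∂y = −n_y/n_z = −0.14935.
Gradient magnitude |∇z| = √(a² + b²) = √(0.02216 + 0.02231) = 0.21087.
True dip = arctan(0.21087) = 11.9°, dipping toward NW (azimuth ≈ 315°).

11.9°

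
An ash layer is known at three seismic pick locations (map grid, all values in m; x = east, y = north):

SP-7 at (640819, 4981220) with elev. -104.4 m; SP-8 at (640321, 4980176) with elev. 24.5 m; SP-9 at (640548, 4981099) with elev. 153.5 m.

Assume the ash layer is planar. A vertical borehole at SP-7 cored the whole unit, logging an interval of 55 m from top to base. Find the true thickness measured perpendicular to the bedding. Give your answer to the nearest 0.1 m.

Two edge vectors: SP-7→SP-8 = (-498, -1044, 128.9), SP-7→SP-9 = (-271, -121, 257.9).
Normal n = (SP-7→SP-8) × (SP-7→SP-9) = (-253650.7, 93502.3, -222666).
So ∂z/∂x = −n_x/n_z = −1.13915 and ∂z/∂y = −n_y/n_z = 0.41992.
|∇z| = √(a²+b²) = 1.21409, so dip δ = arctan(1.21409) = 50.52°.
True thickness = vertical thickness × cos δ = 55 × cos 50.52° = 35.0 m.

35.0 m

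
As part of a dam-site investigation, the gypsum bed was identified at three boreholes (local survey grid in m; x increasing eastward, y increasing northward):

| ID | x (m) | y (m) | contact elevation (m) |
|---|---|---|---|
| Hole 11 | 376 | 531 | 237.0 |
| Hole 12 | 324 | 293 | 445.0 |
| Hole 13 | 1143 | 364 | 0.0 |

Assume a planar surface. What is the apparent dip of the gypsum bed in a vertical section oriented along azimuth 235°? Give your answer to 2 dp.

Two edge vectors: Hole 11→Hole 12 = (-52, -238, 208), Hole 11→Hole 13 = (767, -167, -237).
Normal n = (Hole 11→Hole 12) × (Hole 11→Hole 13) = (91142, 147212, 191230).
So ∂z/∂x = −n_x/n_z = −0.47661 and ∂z/∂y = −n_y/n_z = −0.76982.
Unit vector along 235° is (sin 235°, cos 235°) = (-0.8192, -0.5736).
Slope in that direction = a·(-0.8192) + b·(-0.5736) = 0.83196.
Apparent dip = arctan|0.83196| = 39.76° (true dip is 42.2°, so apparent ≤ true as expected).

39.76°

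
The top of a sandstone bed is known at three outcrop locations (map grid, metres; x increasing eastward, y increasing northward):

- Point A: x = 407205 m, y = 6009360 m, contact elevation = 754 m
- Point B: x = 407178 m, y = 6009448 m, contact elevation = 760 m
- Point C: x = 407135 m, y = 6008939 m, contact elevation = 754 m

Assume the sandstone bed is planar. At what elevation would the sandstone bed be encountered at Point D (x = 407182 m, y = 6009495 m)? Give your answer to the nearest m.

Two edge vectors: Point A→Point B = (-27, 88, 6), Point A→Point C = (-70, -421, 0).
Normal n = (Point A→Point B) × (Point A→Point C) = (2526, -420, 17527).
So ∂z/∂x = −n_x/n_z = −0.14412050 and ∂z/∂y = −n_y/n_z = 0.02396303.
Intercept c from Point A: 754 + 58686.59 − 144002.46 = −84561.88.
At (407182, 6009495): z = −58683.3 + 144005.7 − 84561.88 = 760.5 m.

761 m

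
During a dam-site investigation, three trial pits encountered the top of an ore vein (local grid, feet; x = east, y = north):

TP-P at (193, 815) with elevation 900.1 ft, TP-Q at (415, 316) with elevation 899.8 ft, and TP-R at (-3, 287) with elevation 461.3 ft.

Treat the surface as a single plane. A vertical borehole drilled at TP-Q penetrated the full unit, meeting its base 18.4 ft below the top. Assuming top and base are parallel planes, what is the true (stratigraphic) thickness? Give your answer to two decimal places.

Two edge vectors: TP-P→TP-Q = (222, -499, -0.3), TP-P→TP-R = (-196, -528, -438.8).
Normal n = (TP-P→TP-Q) × (TP-P→TP-R) = (218802.8, 97472.4, -215020).
So ∂z/∂x = −n_x/n_z = 1.01759 and ∂z/∂y = −n_y/n_z = 0.45332.
|∇z| = √(a²+b²) = 1.11400, so dip δ = arctan(1.11400) = 48.09°.
True thickness = vertical thickness × cos δ = 18.4 × cos 48.09° = 12.29 ft.

12.29 ft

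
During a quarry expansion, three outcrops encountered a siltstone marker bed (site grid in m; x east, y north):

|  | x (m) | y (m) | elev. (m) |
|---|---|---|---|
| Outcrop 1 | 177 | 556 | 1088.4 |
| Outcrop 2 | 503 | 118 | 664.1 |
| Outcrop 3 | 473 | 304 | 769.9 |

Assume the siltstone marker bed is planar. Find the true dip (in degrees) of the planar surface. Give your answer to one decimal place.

39.5°

Let the plane be z = a·x + b·y + c.
Outcrop 2−Outcrop 1: 326a − 438b = −424.3;  Outcrop 3−Outcrop 1: 296a − 252b = −318.5.
Solving gives a = −0.68594, b = 0.45818.
Gradient magnitude |∇z| = √(a² + b²) = √(0.47051 + 0.20993) = 0.82489.
True dip = arctan(0.82489) = 39.5°, dipping toward ESE (azimuth ≈ 124°).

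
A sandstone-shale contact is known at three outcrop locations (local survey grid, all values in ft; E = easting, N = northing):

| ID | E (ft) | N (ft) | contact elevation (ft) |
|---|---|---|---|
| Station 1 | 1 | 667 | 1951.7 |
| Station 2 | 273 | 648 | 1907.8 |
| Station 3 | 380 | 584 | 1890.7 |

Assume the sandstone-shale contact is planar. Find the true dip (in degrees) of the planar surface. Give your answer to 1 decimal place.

Two edge vectors: Station 1→Station 2 = (272, -19, -43.9), Station 1→Station 3 = (379, -83, -61).
Normal n = (Station 1→Station 2) × (Station 1→Station 3) = (-2484.7, -46.1, -15375).
So ∂z/∂E = −n_x/n_z = −0.16161 and ∂z/∂N = −n_y/n_z = −0.00300.
Gradient magnitude |∇z| = √(a² + b²) = √(0.02612 + 0.00001) = 0.16163.
True dip = arctan(0.16163) = 9.2°, dipping toward E (azimuth ≈ 089°).

9.2°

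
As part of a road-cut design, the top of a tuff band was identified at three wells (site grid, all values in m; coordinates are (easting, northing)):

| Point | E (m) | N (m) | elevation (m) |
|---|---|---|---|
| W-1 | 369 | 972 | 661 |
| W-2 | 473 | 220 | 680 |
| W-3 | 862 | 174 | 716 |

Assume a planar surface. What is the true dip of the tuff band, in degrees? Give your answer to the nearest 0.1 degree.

Let the plane be z = a·E + b·N + c.
W-2−W-1: 104a − 752b = 19;  W-3−W-1: 493a − 798b = 55.
Solving gives a = 0.09105, b = −0.01267.
Gradient magnitude |∇z| = √(a² + b²) = √(0.00829 + 0.00016) = 0.09192.
True dip = arctan(0.09192) = 5.3°, dipping toward W (azimuth ≈ 278°).

5.3°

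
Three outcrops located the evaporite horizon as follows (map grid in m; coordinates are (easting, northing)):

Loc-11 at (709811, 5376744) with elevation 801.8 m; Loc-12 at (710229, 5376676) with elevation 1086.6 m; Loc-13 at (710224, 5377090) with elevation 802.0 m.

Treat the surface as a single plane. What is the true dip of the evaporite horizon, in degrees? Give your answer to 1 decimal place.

Two edge vectors: Loc-11→Loc-12 = (418, -68, 284.8), Loc-11→Loc-13 = (413, 346, 0.2).
Normal n = (Loc-11→Loc-12) × (Loc-11→Loc-13) = (-98554.4, 117538.8, 172712).
So ∂z/∂E = −n_x/n_z = 0.57063 and ∂z/∂N = −n_y/n_z = −0.68055.
Gradient magnitude |∇z| = √(a² + b²) = √(0.32562 + 0.46315) = 0.88812.
True dip = arctan(0.88812) = 41.6°, dipping toward NW (azimuth ≈ 320°).

41.6°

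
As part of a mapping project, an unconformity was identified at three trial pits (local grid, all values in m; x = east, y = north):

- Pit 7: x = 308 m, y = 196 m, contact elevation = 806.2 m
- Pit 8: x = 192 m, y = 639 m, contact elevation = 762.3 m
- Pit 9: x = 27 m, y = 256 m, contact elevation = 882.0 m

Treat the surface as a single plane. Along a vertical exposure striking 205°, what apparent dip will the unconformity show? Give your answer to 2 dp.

16.34°

Let the plane be z = a·x + b·y + c.
Pit 8−Pit 7: −116a + 443b = −43.9;  Pit 9−Pit 7: −281a + 60b = 75.8.
Solving gives a = −0.30814, b = −0.17978.
Unit vector along 205° is (sin 205°, cos 205°) = (-0.4226, -0.9063).
Slope in that direction = a·(-0.4226) + b·(-0.9063) = 0.29316.
Apparent dip = arctan|0.29316| = 16.34° (true dip is 19.6°, so apparent ≤ true as expected).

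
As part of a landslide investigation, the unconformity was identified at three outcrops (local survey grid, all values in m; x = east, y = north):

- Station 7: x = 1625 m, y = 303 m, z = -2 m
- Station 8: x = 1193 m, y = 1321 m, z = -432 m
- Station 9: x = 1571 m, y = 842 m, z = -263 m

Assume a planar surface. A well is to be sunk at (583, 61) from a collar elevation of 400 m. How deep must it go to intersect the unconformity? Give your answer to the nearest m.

Let the plane be z = a·x + b·y + c.
Station 8−Station 7: −432a + 1018b = −430;  Station 9−Station 7: −54a + 539b = −261.
Solving gives a = −0.19074, b = −0.50334.
Then c = -2 − a·1625 − b·303 = 460.46.
At (583, 61): z_contact = −111.2 − 30.7 + 460.46 = 318.6 m.
Depth below ground = 400 − 318.6 = 81 m.

81 m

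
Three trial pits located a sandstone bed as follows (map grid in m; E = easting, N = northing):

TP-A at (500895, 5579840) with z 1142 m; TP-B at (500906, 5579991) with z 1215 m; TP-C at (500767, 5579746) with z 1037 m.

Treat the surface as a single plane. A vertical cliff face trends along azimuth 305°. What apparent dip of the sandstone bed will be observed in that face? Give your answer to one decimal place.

Two edge vectors: TP-A→TP-B = (11, 151, 73), TP-A→TP-C = (-128, -94, -105).
Normal n = (TP-A→TP-B) × (TP-A→TP-C) = (-8993, -8189, 18294).
So ∂z/∂E = −n_x/n_z = 0.49158 and ∂z/∂N = −n_y/n_z = 0.44763.
Unit vector along 305° is (sin 305°, cos 305°) = (-0.8192, 0.5736).
Slope in that direction = a·(-0.8192) + b·(0.5736) = −0.14593.
Apparent dip = arctan|0.14593| = 8.3° (true dip is 33.6°, so apparent ≤ true as expected).

8.3°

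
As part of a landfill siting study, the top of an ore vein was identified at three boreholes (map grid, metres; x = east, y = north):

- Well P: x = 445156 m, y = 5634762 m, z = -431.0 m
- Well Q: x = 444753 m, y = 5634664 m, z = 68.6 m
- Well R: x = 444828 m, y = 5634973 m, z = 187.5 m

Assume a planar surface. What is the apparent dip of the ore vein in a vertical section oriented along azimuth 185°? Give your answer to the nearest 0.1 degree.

Let the plane be z = a·x + b·y + c.
Well Q−Well P: −403a − 98b = 499.6;  Well R−Well P: −328a + 211b = 618.5.
Solving gives a = −1.41690, b = 0.72870.
Unit vector along 185° is (sin 185°, cos 185°) = (-0.0872, -0.9962).
Slope in that direction = a·(-0.0872) + b·(-0.9962) = −0.60243.
Apparent dip = arctan|0.60243| = 31.1° (true dip is 57.9°, so apparent ≤ true as expected).

31.1°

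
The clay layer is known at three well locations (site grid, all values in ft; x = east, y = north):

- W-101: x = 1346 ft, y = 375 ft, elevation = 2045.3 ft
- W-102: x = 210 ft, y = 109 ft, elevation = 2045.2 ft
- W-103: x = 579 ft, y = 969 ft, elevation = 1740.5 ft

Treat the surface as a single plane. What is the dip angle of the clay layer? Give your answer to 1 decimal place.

22.0°

Two edge vectors: W-101→W-102 = (-1136, -266, -0.1), W-101→W-103 = (-767, 594, -304.8).
Normal n = (W-101→W-102) × (W-101→W-103) = (81136.2, -346176.1, -878806).
So ∂z/∂x = −n_x/n_z = 0.09233 and ∂z/∂y = −n_y/n_z = −0.39392.
Gradient magnitude |∇z| = √(a² + b²) = √(0.00852 + 0.15517) = 0.40459.
True dip = arctan(0.40459) = 22.0°, dipping toward NNW (azimuth ≈ 347°).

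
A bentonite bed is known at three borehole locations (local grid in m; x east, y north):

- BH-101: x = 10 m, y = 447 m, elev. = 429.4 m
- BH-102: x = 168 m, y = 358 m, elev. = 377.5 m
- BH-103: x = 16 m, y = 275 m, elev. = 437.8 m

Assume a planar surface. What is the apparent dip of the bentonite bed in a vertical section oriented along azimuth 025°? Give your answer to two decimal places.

Two edge vectors: BH-101→BH-102 = (158, -89, -51.9), BH-101→BH-103 = (6, -172, 8.4).
Normal n = (BH-101→BH-102) × (BH-101→BH-103) = (-9674.4, -1638.6, -26642).
So ∂z/∂x = −n_x/n_z = −0.36313 and ∂z/∂y = −n_y/n_z = −0.06150.
Unit vector along 025° is (sin 25°, cos 25°) = (0.4226, 0.9063).
Slope in that direction = a·(0.4226) + b·(0.9063) = −0.20921.
Apparent dip = arctan|0.20921| = 11.82° (true dip is 20.2°, so apparent ≤ true as expected).

11.82°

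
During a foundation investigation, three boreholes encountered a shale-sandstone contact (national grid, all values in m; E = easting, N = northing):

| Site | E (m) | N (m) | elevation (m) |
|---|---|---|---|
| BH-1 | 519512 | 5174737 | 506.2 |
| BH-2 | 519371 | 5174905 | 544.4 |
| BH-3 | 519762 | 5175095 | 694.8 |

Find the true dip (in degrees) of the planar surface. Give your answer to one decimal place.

23.6°

Two edge vectors: BH-1→BH-2 = (-141, 168, 38.2), BH-1→BH-3 = (250, 358, 188.6).
Normal n = (BH-1→BH-2) × (BH-1→BH-3) = (18009.2, 36142.6, -92478).
So ∂z/∂E = −n_x/n_z = 0.19474 and ∂z/∂N = −n_y/n_z = 0.39082.
Gradient magnitude |∇z| = √(a² + b²) = √(0.03792 + 0.15274) = 0.43665.
True dip = arctan(0.43665) = 23.6°, dipping toward SSW (azimuth ≈ 206°).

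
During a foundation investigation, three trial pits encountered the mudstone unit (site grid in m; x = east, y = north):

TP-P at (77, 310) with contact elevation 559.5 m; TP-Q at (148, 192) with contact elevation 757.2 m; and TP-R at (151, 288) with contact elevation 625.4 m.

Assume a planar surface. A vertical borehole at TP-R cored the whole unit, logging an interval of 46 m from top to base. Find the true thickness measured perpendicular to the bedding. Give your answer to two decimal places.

25.90 m

Two edge vectors: TP-P→TP-Q = (71, -118, 197.7), TP-P→TP-R = (74, -22, 65.9).
Normal n = (TP-P→TP-Q) × (TP-P→TP-R) = (-3426.8, 9950.9, 7170).
So ∂z/∂x = −n_x/n_z = 0.47794 and ∂z/∂y = −n_y/n_z = −1.38785.
|∇z| = √(a²+b²) = 1.46784, so dip δ = arctan(1.46784) = 55.73°.
True thickness = vertical thickness × cos δ = 46 × cos 55.73° = 25.90 m.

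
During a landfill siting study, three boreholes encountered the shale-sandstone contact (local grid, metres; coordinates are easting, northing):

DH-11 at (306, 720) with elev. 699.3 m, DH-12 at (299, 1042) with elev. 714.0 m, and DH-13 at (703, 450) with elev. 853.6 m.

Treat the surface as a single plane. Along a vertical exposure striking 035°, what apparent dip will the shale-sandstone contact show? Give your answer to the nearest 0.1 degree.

16.1°

Two edge vectors: DH-11→DH-12 = (-7, 322, 14.7), DH-11→DH-13 = (397, -270, 154.3).
Normal n = (DH-11→DH-12) × (DH-11→DH-13) = (53653.6, 6916, -125944).
So ∂z/∂easting = −n_x/n_z = 0.42601 and ∂z/∂northing = −n_y/n_z = 0.05491.
Unit vector along 035° is (sin 35°, cos 35°) = (0.5736, 0.8192).
Slope in that direction = a·(0.5736) + b·(0.8192) = 0.28933.
Apparent dip = arctan|0.28933| = 16.1° (true dip is 23.2°, so apparent ≤ true as expected).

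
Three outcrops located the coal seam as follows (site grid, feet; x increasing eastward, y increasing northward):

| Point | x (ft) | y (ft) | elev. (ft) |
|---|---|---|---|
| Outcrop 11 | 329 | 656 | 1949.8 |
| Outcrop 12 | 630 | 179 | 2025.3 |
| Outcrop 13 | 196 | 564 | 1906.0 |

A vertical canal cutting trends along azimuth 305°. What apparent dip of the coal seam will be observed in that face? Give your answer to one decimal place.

Two edge vectors: Outcrop 11→Outcrop 12 = (301, -477, 75.5), Outcrop 11→Outcrop 13 = (-133, -92, -43.8).
Normal n = (Outcrop 11→Outcrop 12) × (Outcrop 11→Outcrop 13) = (27838.6, 3142.3, -91133).
So ∂z/∂x = −n_x/n_z = 0.30547 and ∂z/∂y = −n_y/n_z = 0.03448.
Unit vector along 305° is (sin 305°, cos 305°) = (-0.8192, 0.5736).
Slope in that direction = a·(-0.8192) + b·(0.5736) = −0.23045.
Apparent dip = arctan|0.23045| = 13.0° (true dip is 17.1°, so apparent ≤ true as expected).

13.0°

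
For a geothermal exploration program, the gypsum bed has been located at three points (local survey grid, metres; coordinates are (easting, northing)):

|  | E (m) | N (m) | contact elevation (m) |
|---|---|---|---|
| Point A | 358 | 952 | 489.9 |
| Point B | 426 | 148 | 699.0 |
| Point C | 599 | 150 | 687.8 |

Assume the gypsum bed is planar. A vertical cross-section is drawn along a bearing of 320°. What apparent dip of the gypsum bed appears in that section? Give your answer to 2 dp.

9.29°

Let the plane be z = a·E + b·N + c.
Point B−Point A: 68a − 804b = 209.1;  Point C−Point A: 241a − 802b = 197.9.
Solving gives a = −0.06167, b = −0.26529.
Unit vector along 320° is (sin 320°, cos 320°) = (-0.6428, 0.7660).
Slope in that direction = a·(-0.6428) + b·(0.7660) = −0.16358.
Apparent dip = arctan|0.16358| = 9.29° (true dip is 15.2°, so apparent ≤ true as expected).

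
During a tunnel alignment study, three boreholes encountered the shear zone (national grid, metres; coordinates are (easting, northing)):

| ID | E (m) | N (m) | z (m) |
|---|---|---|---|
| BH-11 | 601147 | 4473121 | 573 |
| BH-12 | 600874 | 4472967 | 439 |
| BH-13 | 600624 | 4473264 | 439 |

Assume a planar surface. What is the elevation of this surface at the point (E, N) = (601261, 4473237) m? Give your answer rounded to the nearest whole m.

643 m

Two edge vectors: BH-11→BH-12 = (-273, -154, -134), BH-11→BH-13 = (-523, 143, -134).
Normal n = (BH-11→BH-12) × (BH-11→BH-13) = (39798, 33500, -119581).
So ∂z/∂E = −n_x/n_z = 0.33281207 and ∂z/∂N = −n_y/n_z = 0.28014484.
Intercept c from BH-11: 573 − 200068.98 − 1253121.76 = −1452617.74.
At (601261, 4473237): z = 200106.9 + 1253154.3 − 1452617.74 = 643.4 m.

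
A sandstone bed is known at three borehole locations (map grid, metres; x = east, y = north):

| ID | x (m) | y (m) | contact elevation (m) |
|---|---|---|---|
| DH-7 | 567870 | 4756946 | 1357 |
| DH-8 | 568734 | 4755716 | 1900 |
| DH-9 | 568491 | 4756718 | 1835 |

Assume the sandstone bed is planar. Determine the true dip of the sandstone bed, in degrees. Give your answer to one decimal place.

39.7°

Two edge vectors: DH-7→DH-8 = (864, -1230, 543), DH-7→DH-9 = (621, -228, 478).
Normal n = (DH-7→DH-8) × (DH-7→DH-9) = (-464136, -75789, 566838).
So ∂z/∂x = −n_x/n_z = 0.81882 and ∂z/∂y = −n_y/n_z = 0.13370.
Gradient magnitude |∇z| = √(a² + b²) = √(0.67046 + 0.01788) = 0.82966.
True dip = arctan(0.82966) = 39.7°, dipping toward W (azimuth ≈ 261°).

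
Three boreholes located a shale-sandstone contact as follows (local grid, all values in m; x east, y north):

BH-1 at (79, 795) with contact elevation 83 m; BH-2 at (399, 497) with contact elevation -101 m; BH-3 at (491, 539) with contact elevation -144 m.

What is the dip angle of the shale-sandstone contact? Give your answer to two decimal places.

Let the plane be z = a·x + b·y + c.
BH-2−BH-1: 320a − 298b = −184;  BH-3−BH-1: 412a − 256b = −227.
Solving gives a = −0.50279, b = 0.07754.
Gradient magnitude |∇z| = √(a² + b²) = √(0.25280 + 0.00601) = 0.50873.
True dip = arctan(0.50873) = 26.96°, dipping toward E (azimuth ≈ 099°).

26.96°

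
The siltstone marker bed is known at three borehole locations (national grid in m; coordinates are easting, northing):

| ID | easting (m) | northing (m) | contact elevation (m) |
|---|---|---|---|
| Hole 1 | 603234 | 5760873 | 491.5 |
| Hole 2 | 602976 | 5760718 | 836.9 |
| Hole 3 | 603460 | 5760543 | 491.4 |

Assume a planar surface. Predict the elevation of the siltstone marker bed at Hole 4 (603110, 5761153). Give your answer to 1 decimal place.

Let the plane be z = a·easting + b·northing + c.
Hole 2−Hole 1: −258a − 155b = 345.4;  Hole 3−Hole 1: 226a − 330b = −0.1.
Solving gives a = −0.948635267, b = −0.649368395.
Then c = 491.5 − a·603234 − b·5760873 = 4313669.40.
At (603110, 5761153): z = −572131.4 − 3741110.7 + 4313669.40 = 427.3 m.

427.3 m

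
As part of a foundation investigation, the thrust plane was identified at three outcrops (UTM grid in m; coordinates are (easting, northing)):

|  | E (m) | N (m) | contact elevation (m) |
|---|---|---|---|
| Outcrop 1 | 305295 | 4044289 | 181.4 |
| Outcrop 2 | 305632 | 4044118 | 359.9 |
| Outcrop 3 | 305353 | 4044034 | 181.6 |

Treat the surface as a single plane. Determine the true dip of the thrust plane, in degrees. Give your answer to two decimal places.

31.53°

Let the plane be z = a·E + b·N + c.
Outcrop 2−Outcrop 1: 337a − 171b = 178.5;  Outcrop 3−Outcrop 1: 58a − 255b = 0.2.
Solving gives a = 0.59833, b = 0.13531.
Gradient magnitude |∇z| = √(a² + b²) = √(0.35800 + 0.01831) = 0.61344.
True dip = arctan(0.61344) = 31.53°, dipping toward WSW (azimuth ≈ 257°).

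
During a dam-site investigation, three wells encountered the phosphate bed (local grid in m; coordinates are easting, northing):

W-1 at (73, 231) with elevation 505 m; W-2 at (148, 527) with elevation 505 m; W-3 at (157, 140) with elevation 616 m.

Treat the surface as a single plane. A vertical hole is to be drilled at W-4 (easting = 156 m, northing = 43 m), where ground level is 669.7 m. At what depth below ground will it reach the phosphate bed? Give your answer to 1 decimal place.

Let the plane be z = a·easting + b·northing + c.
W-2−W-1: 75a + 296b = 0;  W-3−W-1: 84a − 91b = 111.
Solving gives a = 1.03683, b = −0.26271.
Then c = 505 − a·73 − b·231 = 490.00.
At (156, 43): z_contact = 161.74 − 11.30 + 490.00 = 640.45 m.
Depth below ground = 669.7 − 640.45 = 29.3 m.

29.3 m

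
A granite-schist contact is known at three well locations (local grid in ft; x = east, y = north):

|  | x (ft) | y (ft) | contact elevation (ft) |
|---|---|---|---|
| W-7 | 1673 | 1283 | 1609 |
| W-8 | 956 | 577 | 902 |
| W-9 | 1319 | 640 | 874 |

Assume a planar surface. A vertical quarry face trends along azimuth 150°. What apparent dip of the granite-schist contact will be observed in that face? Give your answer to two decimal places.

Two edge vectors: W-7→W-8 = (-717, -706, -707), W-7→W-9 = (-354, -643, -735).
Normal n = (W-7→W-8) × (W-7→W-9) = (64309, -276717, 211107).
So ∂z/∂x = −n_x/n_z = −0.30463 and ∂z/∂y = −n_y/n_z = 1.31079.
Unit vector along 150° is (sin 150°, cos 150°) = (0.5000, -0.8660).
Slope in that direction = a·(0.5000) + b·(-0.8660) = −1.28749.
Apparent dip = arctan|1.28749| = 52.16° (true dip is 53.4°, so apparent ≤ true as expected).

52.16°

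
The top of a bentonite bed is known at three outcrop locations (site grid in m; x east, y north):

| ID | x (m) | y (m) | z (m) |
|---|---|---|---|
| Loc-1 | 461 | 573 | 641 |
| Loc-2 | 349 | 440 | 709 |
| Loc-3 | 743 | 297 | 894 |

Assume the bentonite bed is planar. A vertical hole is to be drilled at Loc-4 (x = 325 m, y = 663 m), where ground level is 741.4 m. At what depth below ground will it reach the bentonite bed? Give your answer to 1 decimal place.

192.5 m

Let the plane be z = a·x + b·y + c.
Loc-2−Loc-1: −112a − 133b = 68;  Loc-3−Loc-1: 282a − 276b = 253.
Solving gives a = 0.21750, b = −0.69444.
Then c = 641 − a·461 − b·573 = 938.64.
At (325, 663): z_contact = 70.69 − 460.41 + 938.64 = 548.92 m.
Depth below ground = 741.4 − 548.92 = 192.5 m.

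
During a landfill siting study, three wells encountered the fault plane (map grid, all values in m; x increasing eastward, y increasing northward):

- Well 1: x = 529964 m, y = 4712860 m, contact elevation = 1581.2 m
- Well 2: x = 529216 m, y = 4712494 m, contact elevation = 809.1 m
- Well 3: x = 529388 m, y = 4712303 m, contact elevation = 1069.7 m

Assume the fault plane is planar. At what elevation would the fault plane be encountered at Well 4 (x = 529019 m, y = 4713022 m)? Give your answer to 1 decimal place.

Two edge vectors: Well 1→Well 2 = (-748, -366, -772.1), Well 1→Well 3 = (-576, -557, -511.5).
Normal n = (Well 1→Well 2) × (Well 1→Well 3) = (-242850.7, 62127.6, 205820).
So ∂z/∂x = −n_x/n_z = 1.179917889 and ∂z/∂y = −n_y/n_z = −0.301854047.
Intercept c from Well 1: 1581.2 − 625314.00 + 1422595.87 = 798863.06.
At (529019, 4713022): z = 624199.0 − 1422644.8 + 798863.06 = 417.3 m.

417.3 m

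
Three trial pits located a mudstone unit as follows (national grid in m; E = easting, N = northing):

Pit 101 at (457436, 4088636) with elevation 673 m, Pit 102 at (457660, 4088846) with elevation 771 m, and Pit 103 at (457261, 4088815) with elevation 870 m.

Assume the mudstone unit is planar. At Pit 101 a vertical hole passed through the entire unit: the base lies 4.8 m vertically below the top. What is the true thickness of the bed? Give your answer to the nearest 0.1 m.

Let the plane be z = a·E + b·N + c.
Pit 102−Pit 101: 224a + 210b = 98;  Pit 103−Pit 101: −175a + 179b = 197.
Solving gives a = −0.31007, b = 0.79741.
|∇z| = √(a²+b²) = 0.85558, so dip δ = arctan(0.85558) = 40.55°.
True thickness = vertical thickness × cos δ = 4.8 × cos 40.55° = 3.6 m.

3.6 m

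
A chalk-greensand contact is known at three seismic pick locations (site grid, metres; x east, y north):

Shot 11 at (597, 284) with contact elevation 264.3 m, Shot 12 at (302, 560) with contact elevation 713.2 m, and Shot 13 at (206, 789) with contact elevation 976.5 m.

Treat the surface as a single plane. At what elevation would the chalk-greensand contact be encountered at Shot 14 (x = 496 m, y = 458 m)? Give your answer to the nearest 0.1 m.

Let the plane be z = a·x + b·y + c.
Shot 12−Shot 11: −295a + 276b = 448.9;  Shot 13−Shot 11: −391a + 505b = 712.2.
Solving gives a = −0.73376, b = 0.84218.
Then c = 264.3 − a·597 − b·284 = 463.17.
At (496, 458): z = −363.9 + 385.7 + 463.17 = 484.9 m.

484.9 m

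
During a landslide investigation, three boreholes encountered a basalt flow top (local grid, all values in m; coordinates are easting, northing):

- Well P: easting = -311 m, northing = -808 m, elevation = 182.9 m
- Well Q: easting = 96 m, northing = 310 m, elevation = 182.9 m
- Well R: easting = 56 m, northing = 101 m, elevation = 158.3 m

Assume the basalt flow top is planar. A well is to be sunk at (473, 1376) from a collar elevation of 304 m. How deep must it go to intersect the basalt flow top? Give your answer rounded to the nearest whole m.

Two edge vectors: Well P→Well Q = (407, 1118, 0), Well P→Well R = (367, 909, -24.6).
Normal n = (Well P→Well Q) × (Well P→Well R) = (-27502.8, 10012.2, -40343).
So ∂z/∂easting = −n_x/n_z = −0.68172 and ∂z/∂northing = −n_y/n_z = 0.24818.
Intercept c from Well P: 182.9 − 212.02 + 200.53 = 171.41.
At (473, 1376): z_contact = −322.5 + 341.5 + 171.41 = 190.4 m.
Depth below ground = 304 − 190.4 = 114 m.

114 m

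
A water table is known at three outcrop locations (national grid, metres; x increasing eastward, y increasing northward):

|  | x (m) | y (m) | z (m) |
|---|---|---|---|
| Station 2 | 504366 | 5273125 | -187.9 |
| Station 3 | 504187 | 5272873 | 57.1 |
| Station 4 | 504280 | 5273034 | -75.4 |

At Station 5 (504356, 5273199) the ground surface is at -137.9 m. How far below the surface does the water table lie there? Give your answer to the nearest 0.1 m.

Let the plane be z = a·x + b·y + c.
Station 3−Station 2: −179a − 252b = 245;  Station 4−Station 2: −86a − 91b = 112.5.
Solving gives a = −1.124837451, b = −0.173230541.
Then c = -187.9 − a·504366 − b·5273125 = 1480608.16.
At (504356, 5273199): z_contact = −567318.52 − 913479.11 + 1480608.16 = -189.47 m.
Depth below ground = -137.9 − (-189.47) = 51.6 m.

51.6 m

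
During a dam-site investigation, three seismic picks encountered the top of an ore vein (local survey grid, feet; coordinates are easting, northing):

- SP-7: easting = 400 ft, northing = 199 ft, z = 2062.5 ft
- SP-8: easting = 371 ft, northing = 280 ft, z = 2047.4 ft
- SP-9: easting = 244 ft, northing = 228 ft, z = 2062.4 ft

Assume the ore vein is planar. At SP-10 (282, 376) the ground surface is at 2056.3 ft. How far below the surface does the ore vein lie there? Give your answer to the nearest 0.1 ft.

24.8 ft

Let the plane be z = a·easting + b·northing + c.
SP-8−SP-7: −29a + 81b = −15.1;  SP-9−SP-7: −156a + 29b = −0.1.
Solving gives a = −0.03644, b = −0.19947.
Then c = 2062.5 − a·400 − b·199 = 2116.77.
At (282, 376): z_contact = −10.28 − 75.00 + 2116.77 = 2031.49 ft.
Depth below ground = 2056.3 − 2031.49 = 24.8 ft.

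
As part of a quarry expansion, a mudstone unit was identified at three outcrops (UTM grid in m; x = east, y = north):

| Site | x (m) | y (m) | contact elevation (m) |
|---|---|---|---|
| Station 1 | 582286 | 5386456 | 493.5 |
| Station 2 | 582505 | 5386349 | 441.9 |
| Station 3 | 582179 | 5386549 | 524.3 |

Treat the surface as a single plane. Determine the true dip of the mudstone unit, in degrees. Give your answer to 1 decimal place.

Two edge vectors: Station 1→Station 2 = (219, -107, -51.6), Station 1→Station 3 = (-107, 93, 30.8).
Normal n = (Station 1→Station 2) × (Station 1→Station 3) = (1503.2, -1224, 8918).
So ∂z/∂x = −n_x/n_z = −0.16856 and ∂z/∂y = −n_y/n_z = 0.13725.
Gradient magnitude |∇z| = √(a² + b²) = √(0.02841 + 0.01884) = 0.21737.
True dip = arctan(0.21737) = 12.3°, dipping toward SE (azimuth ≈ 129°).

12.3°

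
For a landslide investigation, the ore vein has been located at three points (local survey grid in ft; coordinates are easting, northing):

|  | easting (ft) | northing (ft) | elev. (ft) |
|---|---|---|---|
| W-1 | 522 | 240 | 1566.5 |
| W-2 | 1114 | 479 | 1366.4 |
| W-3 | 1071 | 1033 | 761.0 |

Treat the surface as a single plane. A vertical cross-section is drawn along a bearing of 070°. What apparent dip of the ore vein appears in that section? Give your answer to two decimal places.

15.49°

Two edge vectors: W-1→W-2 = (592, 239, -200.1), W-1→W-3 = (549, 793, -805.5).
Normal n = (W-1→W-2) × (W-1→W-3) = (-33835.2, 367001.1, 338245).
So ∂z/∂easting = −n_x/n_z = 0.10003 and ∂z/∂northing = −n_y/n_z = −1.08502.
Unit vector along 070° is (sin 70°, cos 70°) = (0.9397, 0.3420).
Slope in that direction = a·(0.9397) + b·(0.3420) = −0.27710.
Apparent dip = arctan|0.27710| = 15.49° (true dip is 47.5°, so apparent ≤ true as expected).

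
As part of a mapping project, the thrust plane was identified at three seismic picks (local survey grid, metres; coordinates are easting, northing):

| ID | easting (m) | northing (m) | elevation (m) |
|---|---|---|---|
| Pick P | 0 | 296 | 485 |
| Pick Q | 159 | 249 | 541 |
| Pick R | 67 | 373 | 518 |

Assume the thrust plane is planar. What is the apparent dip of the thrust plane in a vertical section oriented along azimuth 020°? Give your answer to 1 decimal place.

Let the plane be z = a·easting + b·northing + c.
Pick Q−Pick P: 159a − 47b = 56;  Pick R−Pick P: 67a + 77b = 33.
Solving gives a = 0.38091, b = 0.09713.
Unit vector along 020° is (sin 20°, cos 20°) = (0.3420, 0.9397).
Slope in that direction = a·(0.3420) + b·(0.9397) = 0.22155.
Apparent dip = arctan|0.22155| = 12.5° (true dip is 21.5°, so apparent ≤ true as expected).

12.5°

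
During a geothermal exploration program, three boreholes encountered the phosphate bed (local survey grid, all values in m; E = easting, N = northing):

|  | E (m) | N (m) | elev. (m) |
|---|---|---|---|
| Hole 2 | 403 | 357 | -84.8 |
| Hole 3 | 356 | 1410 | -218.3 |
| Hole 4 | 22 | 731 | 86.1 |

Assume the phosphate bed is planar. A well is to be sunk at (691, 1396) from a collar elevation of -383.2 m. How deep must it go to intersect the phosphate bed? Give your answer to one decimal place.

33.7 m

Two edge vectors: Hole 2→Hole 3 = (-47, 1053, -133.5), Hole 2→Hole 4 = (-381, 374, 170.9).
Normal n = (Hole 2→Hole 3) × (Hole 2→Hole 4) = (229886.7, 58895.8, 383615).
So ∂z/∂E = −n_x/n_z = −0.599264 and ∂z/∂N = −n_y/n_z = −0.153528.
Intercept c from Hole 2: -84.8 + 241.50 + 54.81 = 211.51.
At (691, 1396): z_contact = −414.09 − 214.33 + 211.51 = -416.90 m.
Depth below ground = -383.2 − (-416.90) = 33.7 m.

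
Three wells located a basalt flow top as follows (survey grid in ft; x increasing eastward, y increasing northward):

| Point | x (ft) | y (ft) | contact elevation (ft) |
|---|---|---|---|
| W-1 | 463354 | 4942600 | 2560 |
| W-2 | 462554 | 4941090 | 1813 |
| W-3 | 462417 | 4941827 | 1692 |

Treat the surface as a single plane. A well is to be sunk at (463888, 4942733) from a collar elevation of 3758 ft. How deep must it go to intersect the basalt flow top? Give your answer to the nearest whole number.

705 ft

Let the plane be z = a·x + b·y + c.
W-2−W-1: −800a − 1510b = −747;  W-3−W-1: −937a − 773b = −868.
Solving gives a = 0.92062350, b = 0.00695444.
Then c = 2560 − a·463354 − b·4942600 = −458387.58.
At (463888, 4942733): z_contact = 427066.2 + 34373.9 − 458387.58 = 3052.5 ft.
Depth below ground = 3758 − 3052.5 = 705 ft.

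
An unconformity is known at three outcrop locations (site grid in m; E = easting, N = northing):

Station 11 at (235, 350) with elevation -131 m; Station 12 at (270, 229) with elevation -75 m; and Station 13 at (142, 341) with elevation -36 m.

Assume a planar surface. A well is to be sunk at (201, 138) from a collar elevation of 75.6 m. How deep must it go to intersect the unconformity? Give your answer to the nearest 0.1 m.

Two edge vectors: Station 11→Station 12 = (35, -121, 56), Station 11→Station 13 = (-93, -9, 95).
Normal n = (Station 11→Station 12) × (Station 11→Station 13) = (-10991, -8533, -11568).
So ∂z/∂E = −n_x/n_z = −0.95012 and ∂z/∂N = −n_y/n_z = −0.73764.
Intercept c from Station 11: -131 + 223.28 + 258.17 = 350.45.
At (201, 138): z_contact = −190.97 − 101.79 + 350.45 = 57.68 m.
Depth below ground = 75.6 − 57.68 = 17.9 m.

17.9 m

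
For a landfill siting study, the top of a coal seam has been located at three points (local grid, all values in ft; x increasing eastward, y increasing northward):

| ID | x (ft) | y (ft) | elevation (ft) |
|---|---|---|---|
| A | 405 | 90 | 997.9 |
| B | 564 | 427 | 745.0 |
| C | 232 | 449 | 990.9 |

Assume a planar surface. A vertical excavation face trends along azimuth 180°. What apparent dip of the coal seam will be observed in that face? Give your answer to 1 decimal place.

21.2°

Let the plane be z = a·x + b·y + c.
B−A: 159a + 337b = −252.9;  C−A: −173a + 359b = −7.
Solving gives a = −0.76643, b = −0.38884.
Unit vector along 180° is (sin 180°, cos 180°) = (0.0000, -1.0000).
Slope in that direction = a·(0.0000) + b·(-1.0000) = 0.38884.
Apparent dip = arctan|0.38884| = 21.2° (true dip is 40.7°, so apparent ≤ true as expected).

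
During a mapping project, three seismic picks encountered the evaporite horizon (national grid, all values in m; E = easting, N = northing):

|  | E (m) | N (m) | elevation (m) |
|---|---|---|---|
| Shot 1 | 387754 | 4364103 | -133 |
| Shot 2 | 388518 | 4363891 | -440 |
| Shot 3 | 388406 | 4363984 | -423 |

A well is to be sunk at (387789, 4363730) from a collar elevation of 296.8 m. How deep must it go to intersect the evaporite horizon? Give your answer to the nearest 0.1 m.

Two edge vectors: Shot 1→Shot 2 = (764, -212, -307), Shot 1→Shot 3 = (652, -119, -290).
Normal n = (Shot 1→Shot 2) × (Shot 1→Shot 3) = (24947, 21396, 47308).
So ∂z/∂E = −n_x/n_z = −0.527331530 and ∂z/∂N = −n_y/n_z = −0.452270229.
Intercept c from Shot 1: -133 + 204474.91 + 1973753.86 = 2178095.77.
At (387789, 4363730): z_contact = −204493.37 − 1973585.17 + 2178095.77 = 17.24 m.
Depth below ground = 296.8 − 17.24 = 279.6 m.

279.6 m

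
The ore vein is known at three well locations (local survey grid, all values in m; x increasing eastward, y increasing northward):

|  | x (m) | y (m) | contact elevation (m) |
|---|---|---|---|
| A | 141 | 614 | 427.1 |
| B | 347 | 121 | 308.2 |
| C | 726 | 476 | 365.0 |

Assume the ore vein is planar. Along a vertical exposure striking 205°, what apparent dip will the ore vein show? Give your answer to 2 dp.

Let the plane be z = a·x + b·y + c.
B−A: 206a − 493b = −118.9;  C−A: 585a − 138b = −62.1.
Solving gives a = −0.05465, b = 0.21834.
Unit vector along 205° is (sin 205°, cos 205°) = (-0.4226, -0.9063).
Slope in that direction = a·(-0.4226) + b·(-0.9063) = −0.17479.
Apparent dip = arctan|0.17479| = 9.91° (true dip is 12.7°, so apparent ≤ true as expected).

9.91°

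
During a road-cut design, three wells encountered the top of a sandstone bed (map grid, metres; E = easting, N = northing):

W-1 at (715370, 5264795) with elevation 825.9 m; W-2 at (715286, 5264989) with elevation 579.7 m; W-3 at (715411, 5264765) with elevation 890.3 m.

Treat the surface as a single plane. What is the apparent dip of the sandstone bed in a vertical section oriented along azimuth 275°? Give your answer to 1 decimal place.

45.3°

Let the plane be z = a·E + b·N + c.
W-2−W-1: −84a + 194b = −246.2;  W-3−W-1: 41a − 30b = 64.4.
Solving gives a = 0.93993, b = −0.86209.
Unit vector along 275° is (sin 275°, cos 275°) = (-0.9962, 0.0872).
Slope in that direction = a·(-0.9962) + b·(0.0872) = −1.01149.
Apparent dip = arctan|1.01149| = 45.3° (true dip is 51.9°, so apparent ≤ true as expected).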